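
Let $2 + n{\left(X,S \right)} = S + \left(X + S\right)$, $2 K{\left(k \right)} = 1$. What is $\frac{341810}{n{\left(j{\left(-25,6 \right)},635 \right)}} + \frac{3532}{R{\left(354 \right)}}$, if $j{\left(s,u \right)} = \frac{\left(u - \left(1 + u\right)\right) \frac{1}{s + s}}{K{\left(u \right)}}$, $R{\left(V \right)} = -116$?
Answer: $\frac{219820267}{919329} \approx 239.11$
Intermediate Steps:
$K{\left(k \right)} = \frac{1}{2}$ ($K{\left(k \right)} = \frac{1}{2} \cdot 1 = \frac{1}{2}$)
$j{\left(s,u \right)} = - \frac{1}{s}$ ($j{\left(s,u \right)} = \frac{u - \left(1 + u\right)}{s + s} \frac{1}{\frac{1}{2}} = - \frac{1}{2 s} 2 = - \frac{1}{s}$)
$n{\left(X,S \right)} = -2 + X + 2 S$ ($n{\left(X,S \right)} = -2 + \left(S + \left(X + S\right)\right) = -2 + \left(S + \left(S + X\right)\right) = -2 + \left(X + 2 S\right) = -2 + X + 2 S$)
$\frac{341810}{n{\left(j{\left(-25,6 \right)},635 \right)}} + \frac{3532}{R{\left(354 \right)}} = \frac{341810}{-2 - \frac{1}{-25} + 2 \cdot 635} + \frac{3532}{-116} = \frac{341810}{-2 - - \frac{1}{25} + 1270} + 3532 \left(- \frac{1}{116}\right) = \frac{341810}{-2 + \frac{1}{25} + 1270} - \frac{883}{29} = \frac{341810}{\frac{31701}{25}} - \frac{883}{29} = 341810 \cdot \frac{25}{31701} - \frac{883}{29} = \frac{8545250}{31701} - \frac{883}{29} = \frac{219820267}{919329}$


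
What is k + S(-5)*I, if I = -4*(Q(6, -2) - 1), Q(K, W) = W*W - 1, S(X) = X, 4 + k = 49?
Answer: 85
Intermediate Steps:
k = 45 (k = -4 + 49 = 45)
Q(K, W) = -1 + W² (Q(K, W) = W² - 1 = -1 + W²)
I = -8 (I = -4*((-1 + (-2)²) - 1) = -4*((-1 + 4) - 1) = -4*(3 - 1) = -4*2 = -8)
k + S(-5)*I = 45 - 5*(-8) = 45 + 40 = 85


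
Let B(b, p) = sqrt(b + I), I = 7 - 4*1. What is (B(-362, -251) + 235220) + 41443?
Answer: 276663 + I*sqrt(359) ≈ 2.7666e+5 + 18.947*I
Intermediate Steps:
I = 3 (I = 7 - 4 = 3)
B(b, p) = sqrt(3 + b) (B(b, p) = sqrt(b + 3) = sqrt(3 + b))
(B(-362, -251) + 235220) + 41443 = (sqrt(3 - 362) + 235220) + 41443 = (sqrt(-359) + 235220) + 41443 = (I*sqrt(359) + 235220) + 41443 = (235220 + I*sqrt(359)) + 41443 = 276663 + I*sqrt(359)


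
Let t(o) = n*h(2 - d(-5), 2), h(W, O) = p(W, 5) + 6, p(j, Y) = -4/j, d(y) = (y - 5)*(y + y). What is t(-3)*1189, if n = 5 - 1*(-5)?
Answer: 3519440/49 ≈ 71825.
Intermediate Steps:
d(y) = 2*y*(-5 + y) (d(y) = (-5 + y)*(2*y) = 2*y*(-5 + y))
n = 10 (n = 5 + 5 = 10)
h(W, O) = 6 - 4/W (h(W, O) = -4/W + 6 = 6 - 4/W)
t(o) = 2960/49 (t(o) = 10*(6 - 4/(2 - 2*(-5)*(-5 - 5))) = 10*(6 - 4/(2 - 2*(-5)*(-10))) = 10*(6 - 4/(2 - 1*100)) = 10*(6 - 4/(2 - 100)) = 10*(6 - 4/(-98)) = 10*(6 - 4*(-1/98)) = 10*(6 + 2/49) = 10*(296/49) = 2960/49)
t(-3)*1189 = (2960/49)*1189 = 3519440/49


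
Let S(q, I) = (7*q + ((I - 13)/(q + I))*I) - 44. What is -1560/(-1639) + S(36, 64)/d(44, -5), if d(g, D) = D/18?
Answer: -177289032/204875 ≈ -865.35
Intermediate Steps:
d(g, D) = D/18 (d(g, D) = D*(1/18) = D/18)
S(q, I) = -44 + 7*q + I*(-13 + I)/(I + q) (S(q, I) = (7*q + ((-13 + I)/(I + q))*I) - 44 = (7*q + I*(-13 + I)/(I + q)) - 44 = -44 + 7*q + I*(-13 + I)/(I + q))
-1560/(-1639) + S(36, 64)/d(44, -5) = -1560/(-1639) + ((64² - 57*64 - 44*36 + 7*36² + 7*64*36)/(64 + 36))/(((1/18)*(-5))) = -1560*(-1/1639) + ((4096 - 3648 - 1584 + 7*1296 + 16128)/100)/(-5/18) = 1560/1639 + ((4096 - 3648 - 1584 + 9072 + 16128)/100)*(-18/5) = 1560/1639 + ((1/100)*24064)*(-18/5) = 1560/1639 + (6016/25)*(-18/5) = 1560/1639 - 108288/125 = -177289032/204875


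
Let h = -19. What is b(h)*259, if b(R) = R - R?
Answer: 0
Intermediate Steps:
b(R) = 0
b(h)*259 = 0*259 = 0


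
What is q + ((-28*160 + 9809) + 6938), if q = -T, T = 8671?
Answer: 3596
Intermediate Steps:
q = -8671 (q = -1*8671 = -8671)
q + ((-28*160 + 9809) + 6938) = -8671 + ((-28*160 + 9809) + 6938) = -8671 + ((-4480 + 9809) + 6938) = -8671 + (5329 + 6938) = -8671 + 12267 = 3596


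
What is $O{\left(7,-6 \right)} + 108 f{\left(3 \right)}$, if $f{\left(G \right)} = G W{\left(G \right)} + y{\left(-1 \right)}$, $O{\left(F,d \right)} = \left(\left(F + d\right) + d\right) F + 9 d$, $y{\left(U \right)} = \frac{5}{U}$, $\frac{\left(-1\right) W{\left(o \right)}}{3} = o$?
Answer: $-3545$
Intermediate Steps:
$W{\left(o \right)} = - 3 o$
$O{\left(F,d \right)} = 9 d + F \left(F + 2 d\right)$ ($O{\left(F,d \right)} = \left(F + 2 d\right) F + 9 d = F \left(F + 2 d\right) + 9 d = 9 d + F \left(F + 2 d\right)$)
$f{\left(G \right)} = -5 - 3 G^{2}$ ($f{\left(G \right)} = G \left(- 3 G\right) + \frac{5}{-1} = - 3 G^{2} + 5 \left(-1\right) = - 3 G^{2} - 5 = -5 - 3 G^{2}$)
$O{\left(7,-6 \right)} + 108 f{\left(3 \right)} = \left(7^{2} + 9 \left(-6\right) + 2 \cdot 7 \left(-6\right)\right) + 108 \left(-5 - 3 \cdot 3^{2}\right) = \left(49 - 54 - 84\right) + 108 \left(-5 - 27\right) = -89 + 108 \left(-5 - 27\right) = -89 + 108 \left(-32\right) = -89 - 3456 = -3545$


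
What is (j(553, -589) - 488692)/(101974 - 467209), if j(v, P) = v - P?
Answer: 97510/73047 ≈ 1.3349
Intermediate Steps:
(j(553, -589) - 488692)/(101974 - 467209) = ((553 - 1*(-589)) - 488692)/(101974 - 467209) = ((553 + 589) - 488692)/(-365235) = (1142 - 488692)*(-1/365235) = -487550*(-1/365235) = 97510/73047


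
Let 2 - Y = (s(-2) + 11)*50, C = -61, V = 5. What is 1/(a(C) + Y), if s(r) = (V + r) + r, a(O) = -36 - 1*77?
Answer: -1/711 ≈ -0.0014065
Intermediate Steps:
a(O) = -113 (a(O) = -36 - 77 = -113)
s(r) = 5 + 2*r (s(r) = (5 + r) + r = 5 + 2*r)
Y = -598 (Y = 2 - ((5 + 2*(-2)) + 11)*50 = 2 - ((5 - 4) + 11)*50 = 2 - (1 + 11)*50 = 2 - 12*50 = 2 - 1*600 = 2 - 600 = -598)
1/(a(C) + Y) = 1/(-113 - 598) = 1/(-711) = -1/711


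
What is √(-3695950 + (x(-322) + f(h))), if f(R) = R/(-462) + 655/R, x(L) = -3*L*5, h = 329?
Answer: I*√1740354341838882/21714 ≈ 1921.2*I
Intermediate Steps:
x(L) = -15*L
f(R) = 655/R - R/462 (f(R) = R*(-1/462) + 655/R = -R/462 + 655/R = 655/R - R/462)
√(-3695950 + (x(-322) + f(h))) = √(-3695950 + (-15*(-322) + (655/329 - 1/462*329))) = √(-3695950 + (4830 + (655*(1/329) - 47/66))) = √(-3695950 + (4830 + (655/329 - 47/66))) = √(-3695950 + (4830 + 27767/21714)) = √(-3695950 + 104906387/21714) = √(-80148951913/21714) = I*√1740354341838882/21714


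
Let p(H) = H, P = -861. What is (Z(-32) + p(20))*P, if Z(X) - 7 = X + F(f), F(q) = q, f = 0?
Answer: 4305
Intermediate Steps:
Z(X) = 7 + X (Z(X) = 7 + (X + 0) = 7 + X)
(Z(-32) + p(20))*P = ((7 - 32) + 20)*(-861) = (-25 + 20)*(-861) = -5*(-861) = 4305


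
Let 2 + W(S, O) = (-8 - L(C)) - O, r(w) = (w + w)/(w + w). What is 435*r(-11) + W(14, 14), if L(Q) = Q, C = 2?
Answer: 409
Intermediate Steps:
r(w) = 1 (r(w) = (2*w)/((2*w)) = (2*w)*(1/(2*w)) = 1)
W(S, O) = -12 - O (W(S, O) = -2 + ((-8 - 1*2) - O) = -2 + ((-8 - 2) - O) = -2 + (-10 - O) = -12 - O)
435*r(-11) + W(14, 14) = 435*1 + (-12 - 1*14) = 435 + (-12 - 14) = 435 - 26 = 409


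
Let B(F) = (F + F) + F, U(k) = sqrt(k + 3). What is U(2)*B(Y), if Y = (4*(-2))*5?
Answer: -120*sqrt(5) ≈ -268.33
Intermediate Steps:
Y = -40 (Y = -8*5 = -40)
U(k) = sqrt(3 + k)
B(F) = 3*F (B(F) = 2*F + F = 3*F)
U(2)*B(Y) = sqrt(3 + 2)*(3*(-40)) = sqrt(5)*(-120) = -120*sqrt(5)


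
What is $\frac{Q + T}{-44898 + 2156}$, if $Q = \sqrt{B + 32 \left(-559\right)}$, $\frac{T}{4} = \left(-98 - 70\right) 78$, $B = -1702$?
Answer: $\frac{3744}{3053} - \frac{i \sqrt{19590}}{42742} \approx 1.2263 - 0.0032746 i$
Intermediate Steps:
$T = -52416$ ($T = 4 \left(-98 - 70\right) 78 = 4 \left(\left(-168\right) 78\right) = 4 \left(-13104\right) = -52416$)
$Q = i \sqrt{19590}$ ($Q = \sqrt{-1702 + 32 \left(-559\right)} = \sqrt{-1702 - 17888} = \sqrt{-19590} = i \sqrt{19590} \approx 139.96 i$)
$\frac{Q + T}{-44898 + 2156} = \frac{i \sqrt{19590} - 52416}{-44898 + 2156} = \frac{-52416 + i \sqrt{19590}}{-42742} = \left(-52416 + i \sqrt{19590}\right) \left(- \frac{1}{42742}\right) = \frac{3744}{3053} - \frac{i \sqrt{19590}}{42742}$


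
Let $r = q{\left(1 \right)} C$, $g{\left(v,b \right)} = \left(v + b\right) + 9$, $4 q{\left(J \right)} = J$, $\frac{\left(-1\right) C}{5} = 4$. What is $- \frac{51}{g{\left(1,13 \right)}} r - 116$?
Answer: $- \frac{2413}{23} \approx -104.91$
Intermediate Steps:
$C = -20$ ($C = \left(-5\right) 4 = -20$)
$q{\left(J \right)} = \frac{J}{4}$
$g{\left(v,b \right)} = 9 + b + v$ ($g{\left(v,b \right)} = \left(b + v\right) + 9 = 9 + b + v$)
$r = -5$ ($r = \frac{1}{4} \cdot 1 \left(-20\right) = \frac{1}{4} \left(-20\right) = -5$)
$- \frac{51}{g{\left(1,13 \right)}} r - 116 = - \frac{51}{9 + 13 + 1} \left(-5\right) - 116 = - \frac{51}{23} \left(-5\right) - 116 = \left(-51\right) \frac{1}{23} \left(-5\right) - 116 = \left(- \frac{51}{23}\right) \left(-5\right) - 116 = \frac{255}{23} - 116 = - \frac{2413}{23}$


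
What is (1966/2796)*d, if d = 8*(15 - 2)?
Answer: 51116/699 ≈ 73.127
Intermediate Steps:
d = 104 (d = 8*13 = 104)
(1966/2796)*d = (1966/2796)*104 = (1966*(1/2796))*104 = (983/1398)*104 = 51116/699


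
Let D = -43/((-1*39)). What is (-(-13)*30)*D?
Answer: 430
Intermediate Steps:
D = 43/39 (D = -43/(-39) = -43*(-1/39) = 43/39 ≈ 1.1026)
(-(-13)*30)*D = -(-13)*30*(43/39) = -13*(-30)*(43/39) = 390*(43/39) = 430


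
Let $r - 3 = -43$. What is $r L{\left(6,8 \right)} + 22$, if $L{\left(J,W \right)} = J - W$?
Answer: $102$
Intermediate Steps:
$r = -40$ ($r = 3 - 43 = -40$)
$r L{\left(6,8 \right)} + 22 = - 40 \left(6 - 8\right) + 22 = \left(-40\right) \left(-2\right) + 22 = 80 + 22 = 102$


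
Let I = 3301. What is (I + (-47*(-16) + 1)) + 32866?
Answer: 36920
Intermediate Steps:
(I + (-47*(-16) + 1)) + 32866 = (3301 + (-47*(-16) + 1)) + 32866 = (3301 + (752 + 1)) + 32866 = (3301 + 753) + 32866 = 4054 + 32866 = 36920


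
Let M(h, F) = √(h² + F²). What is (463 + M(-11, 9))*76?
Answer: 35188 + 76*√202 ≈ 36268.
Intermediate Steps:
M(h, F) = √(F² + h²)
(463 + M(-11, 9))*76 = (463 + √(9² + (-11)²))*76 = (463 + √(81 + 121))*76 = (463 + √202)*76 = 35188 + 76*√202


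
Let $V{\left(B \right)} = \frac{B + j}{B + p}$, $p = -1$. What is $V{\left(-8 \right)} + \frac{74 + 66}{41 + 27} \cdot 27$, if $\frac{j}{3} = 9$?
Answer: $\frac{8182}{153} \approx 53.477$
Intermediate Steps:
$j = 27$ ($j = 3 \cdot 9 = 27$)
$V{\left(B \right)} = \frac{27 + B}{-1 + B}$ ($V{\left(B \right)} = \frac{B + 27}{B - 1} = \frac{27 + B}{-1 + B}$)
$V{\left(-8 \right)} + \frac{74 + 66}{41 + 27} \cdot 27 = \frac{27 - 8}{-1 - 8} + \frac{74 + 66}{41 + 27} \cdot 27 = \frac{1}{-9} \cdot 19 + \frac{140}{68} \cdot 27 = \left(- \frac{1}{9}\right) 19 + 140 \cdot \frac{1}{68} \cdot 27 = - \frac{19}{9} + \frac{35}{17} \cdot 27 = - \frac{19}{9} + \frac{945}{17} = \frac{8182}{153}$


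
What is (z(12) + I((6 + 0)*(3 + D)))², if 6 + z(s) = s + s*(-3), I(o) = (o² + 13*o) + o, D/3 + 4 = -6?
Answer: 573410916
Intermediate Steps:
D = -30 (D = -12 + 3*(-6) = -12 - 18 = -30)
I(o) = o² + 14*o
z(s) = -6 - 2*s (z(s) = -6 + (s + s*(-3)) = -6 + (s - 3*s) = -6 - 2*s)
(z(12) + I((6 + 0)*(3 + D)))² = ((-6 - 2*12) + ((6 + 0)*(3 - 30))*(14 + (6 + 0)*(3 - 30)))² = ((-6 - 24) + (6*(-27))*(14 + 6*(-27)))² = (-30 - 162*(14 - 162))² = (-30 - 162*(-148))² = (-30 + 23976)² = 23946² = 573410916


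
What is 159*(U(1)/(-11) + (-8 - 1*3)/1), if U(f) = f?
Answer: -19398/11 ≈ -1763.5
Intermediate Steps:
159*(U(1)/(-11) + (-8 - 1*3)/1) = 159*(1/(-11) + (-8 - 1*3)/1) = 159*(1*(-1/11) + (-8 - 3)*1) = 159*(-1/11 - 11*1) = 159*(-1/11 - 11) = 159*(-122/11) = -19398/11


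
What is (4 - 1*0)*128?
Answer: 512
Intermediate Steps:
(4 - 1*0)*128 = (4 + 0)*128 = 4*128 = 512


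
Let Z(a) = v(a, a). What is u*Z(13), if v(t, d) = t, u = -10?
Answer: -130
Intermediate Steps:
Z(a) = a
u*Z(13) = -10*13 = -130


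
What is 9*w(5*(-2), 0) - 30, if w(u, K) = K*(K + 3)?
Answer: -30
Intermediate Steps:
w(u, K) = K*(3 + K)
9*w(5*(-2), 0) - 30 = 9*(0*(3 + 0)) - 30 = 9*(0*3) - 30 = 9*0 - 30 = 0 - 30 = -30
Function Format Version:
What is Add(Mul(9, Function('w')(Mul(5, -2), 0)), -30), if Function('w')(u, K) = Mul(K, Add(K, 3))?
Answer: -30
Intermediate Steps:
Function('w')(u, K) = Mul(K, Add(3, K))
Add(Mul(9, Function('w')(Mul(5, -2), 0)), -30) = Add(Mul(9, Mul(0, Add(3, 0))), -30) = Add(Mul(9, Mul(0, 3)), -30) = Add(Mul(9, 0), -30) = Add(0, -30) = -30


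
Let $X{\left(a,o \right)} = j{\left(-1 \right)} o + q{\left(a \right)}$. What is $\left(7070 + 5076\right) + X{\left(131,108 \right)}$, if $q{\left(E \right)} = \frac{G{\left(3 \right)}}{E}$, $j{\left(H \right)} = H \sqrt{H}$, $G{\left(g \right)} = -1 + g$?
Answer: $\frac{1591128}{131} - 108 i \approx 12146.0 - 108.0 i$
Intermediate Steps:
$j{\left(H \right)} = H^{\frac{3}{2}}$
$q{\left(E \right)} = \frac{2}{E}$ ($q{\left(E \right)} = \frac{-1 + 3}{E} = \frac{2}{E}$)
$X{\left(a,o \right)} = \frac{2}{a} - i o$ ($X{\left(a,o \right)} = \left(-1\right)^{\frac{3}{2}} o + \frac{2}{a} = - i o + \frac{2}{a} = \frac{2}{a} - i o$)
$\left(7070 + 5076\right) + X{\left(131,108 \right)} = \left(7070 + 5076\right) + \left(\frac{2}{131} - i 108\right) = 12146 + \left(2 \cdot \frac{1}{131} - 108 i\right) = 12146 + \left(\frac{2}{131} - 108 i\right) = \frac{1591128}{131} - 108 i$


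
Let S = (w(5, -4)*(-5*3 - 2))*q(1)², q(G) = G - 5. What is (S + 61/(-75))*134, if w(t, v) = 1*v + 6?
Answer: -5475374/75 ≈ -73005.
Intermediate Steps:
w(t, v) = 6 + v (w(t, v) = v + 6 = 6 + v)
q(G) = -5 + G
S = -544 (S = ((6 - 4)*(-5*3 - 2))*(-5 + 1)² = (2*(-15 - 2))*(-4)² = (2*(-17))*16 = -34*16 = -544)
(S + 61/(-75))*134 = (-544 + 61/(-75))*134 = (-544 + 61*(-1/75))*134 = (-544 - 61/75)*134 = -40861/75*134 = -5475374/75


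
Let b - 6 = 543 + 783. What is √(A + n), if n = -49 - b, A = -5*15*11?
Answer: I*√2206 ≈ 46.968*I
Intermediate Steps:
b = 1332 (b = 6 + (543 + 783) = 6 + 1326 = 1332)
A = -825 (A = -75*11 = -825)
n = -1381 (n = -49 - 1*1332 = -49 - 1332 = -1381)
√(A + n) = √(-825 - 1381) = √(-2206) = I*√2206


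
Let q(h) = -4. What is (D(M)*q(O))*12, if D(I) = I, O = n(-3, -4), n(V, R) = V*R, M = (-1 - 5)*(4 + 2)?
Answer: 1728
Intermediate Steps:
M = -36 (M = -6*6 = -36)
n(V, R) = R*V
O = 12 (O = -4*(-3) = 12)
(D(M)*q(O))*12 = -36*(-4)*12 = 144*12 = 1728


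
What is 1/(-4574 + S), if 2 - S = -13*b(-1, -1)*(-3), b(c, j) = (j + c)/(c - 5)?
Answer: -1/4585 ≈ -0.00021810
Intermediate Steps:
b(c, j) = (c + j)/(-5 + c)
S = -11 (S = 2 - (-13*(-1 - 1)/(-5 - 1))*(-3) = 2 - (-13*(-2)/(-6))*(-3) = 2 - (-(-13)*(-2)/6)*(-3) = 2 - (-13*⅓)*(-3) = 2 - (-13)*(-3)/3 = 2 - 1*13 = 2 - 13 = -11)
1/(-4574 + S) = 1/(-4574 - 11) = 1/(-4585) = -1/4585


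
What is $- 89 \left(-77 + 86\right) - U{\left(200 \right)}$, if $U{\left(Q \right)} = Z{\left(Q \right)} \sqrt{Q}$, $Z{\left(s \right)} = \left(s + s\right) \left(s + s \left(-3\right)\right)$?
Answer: $-801 + 1600000 \sqrt{2} \approx 2.2619 \cdot 10^{6}$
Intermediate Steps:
$Z{\left(s \right)} = - 4 s^{2}$ ($Z{\left(s \right)} = 2 s \left(s - 3 s\right) = 2 s \left(- 2 s\right) = - 4 s^{2}$)
$U{\left(Q \right)} = - 4 Q^{\frac{5}{2}}$ ($U{\left(Q \right)} = - 4 Q^{2} \sqrt{Q} = - 4 Q^{\frac{5}{2}}$)
$- 89 \left(-77 + 86\right) - U{\left(200 \right)} = - 89 \left(-77 + 86\right) - - 4 \cdot 200^{\frac{5}{2}} = \left(-89\right) 9 - - 4 \cdot 400000 \sqrt{2} = -801 - - 1600000 \sqrt{2} = -801 + 1600000 \sqrt{2}$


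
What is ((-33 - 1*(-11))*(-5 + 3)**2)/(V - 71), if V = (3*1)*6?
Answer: 88/53 ≈ 1.6604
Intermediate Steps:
V = 18 (V = 3*6 = 18)
((-33 - 1*(-11))*(-5 + 3)**2)/(V - 71) = ((-33 - 1*(-11))*(-5 + 3)**2)/(18 - 71) = ((-33 + 11)*(-2)**2)/(-53) = -22*4*(-1/53) = -88*(-1/53) = 88/53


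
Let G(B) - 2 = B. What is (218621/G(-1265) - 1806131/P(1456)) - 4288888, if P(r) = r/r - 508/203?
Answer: -1189138549366/385215 ≈ -3.0869e+6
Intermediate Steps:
G(B) = 2 + B
P(r) = -305/203 (P(r) = 1 - 508*1/203 = 1 - 508/203 = -305/203)
(218621/G(-1265) - 1806131/P(1456)) - 4288888 = (218621/(2 - 1265) - 1806131/(-305/203)) - 4288888 = (218621/(-1263) - 1806131*(-203/305)) - 4288888 = (218621*(-1/1263) + 366644593/305) - 4288888 = (-218621/1263 + 366644593/305) - 4288888 = 463005441554/385215 - 4288888 = -1189138549366/385215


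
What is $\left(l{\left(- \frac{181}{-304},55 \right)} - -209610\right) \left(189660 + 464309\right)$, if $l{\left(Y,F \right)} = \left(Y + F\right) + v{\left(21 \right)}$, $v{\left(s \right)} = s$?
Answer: $\frac{41687074063525}{304} \approx 1.3713 \cdot 10^{11}$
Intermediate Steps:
$l{\left(Y,F \right)} = 21 + F + Y$ ($l{\left(Y,F \right)} = \left(Y + F\right) + 21 = \left(F + Y\right) + 21 = 21 + F + Y$)
$\left(l{\left(- \frac{181}{-304},55 \right)} - -209610\right) \left(189660 + 464309\right) = \left(\left(21 + 55 - \frac{181}{-304}\right) - -209610\right) \left(189660 + 464309\right) = \left(\left(21 + 55 - - \frac{181}{304}\right) + 209610\right) 653969 = \left(\left(21 + 55 + \frac{181}{304}\right) + 209610\right) 653969 = \left(\frac{23285}{304} + 209610\right) 653969 = \frac{63744725}{304} \cdot 653969 = \frac{41687074063525}{304}$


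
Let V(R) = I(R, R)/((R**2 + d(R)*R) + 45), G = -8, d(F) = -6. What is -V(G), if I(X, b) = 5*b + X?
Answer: 48/157 ≈ 0.30573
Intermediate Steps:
I(X, b) = X + 5*b
V(R) = 6*R/(45 + R**2 - 6*R) (V(R) = (R + 5*R)/((R**2 - 6*R) + 45) = (6*R)/(45 + R**2 - 6*R) = 6*R/(45 + R**2 - 6*R))
-V(G) = -6*(-8)/(45 + (-8)**2 - 6*(-8)) = -6*(-8)/(45 + 64 + 48) = -6*(-8)/157 = -1*(-48/157) = 48/157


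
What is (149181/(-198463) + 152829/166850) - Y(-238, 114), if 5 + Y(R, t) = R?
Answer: 8052033078627/33113551550 ≈ 243.16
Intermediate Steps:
Y(R, t) = -5 + R
(149181/(-198463) + 152829/166850) - Y(-238, 114) = (149181/(-198463) + 152829/166850) - (-5 - 238) = (149181*(-1/198463) + 152829*(1/166850)) - 1*(-243) = (-149181/198463 + 152829/166850) + 243 = 5440051977/33113551550 + 243 = 8052033078627/33113551550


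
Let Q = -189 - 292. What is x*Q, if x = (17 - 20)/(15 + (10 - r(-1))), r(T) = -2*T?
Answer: 1443/23 ≈ 62.739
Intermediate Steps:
Q = -481
x = -3/23 (x = (17 - 20)/(15 + (10 - (-2)*(-1))) = -3/(15 + (10 - 1*2)) = -3/(15 + (10 - 2)) = -3/(15 + 8) = -3/23 ≈ -0.13043)
x*Q = -3/23*(-481) = 1443/23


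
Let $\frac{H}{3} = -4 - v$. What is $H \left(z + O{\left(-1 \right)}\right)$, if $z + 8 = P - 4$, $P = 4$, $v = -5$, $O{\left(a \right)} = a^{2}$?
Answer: $-21$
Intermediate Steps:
$z = -8$ ($z = -8 + \left(4 - 4\right) = -8 + 0 = -8$)
$H = 3$ ($H = 3 \left(-4 - -5\right) = 3 \left(-4 + 5\right) = 3 \cdot 1 = 3$)
$H \left(z + O{\left(-1 \right)}\right) = 3 \left(-8 + \left(-1\right)^{2}\right) = 3 \left(-8 + 1\right) = 3 \left(-7\right) = -21$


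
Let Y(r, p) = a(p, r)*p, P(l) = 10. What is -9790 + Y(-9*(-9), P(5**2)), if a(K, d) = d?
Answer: -8980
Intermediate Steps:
Y(r, p) = p*r (Y(r, p) = r*p = p*r)
-9790 + Y(-9*(-9), P(5**2)) = -9790 + 10*(-9*(-9)) = -9790 + 10*81 = -9790 + 810 = -8980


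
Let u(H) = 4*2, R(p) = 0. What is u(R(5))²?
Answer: 64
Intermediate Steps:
u(H) = 8
u(R(5))² = 8² = 64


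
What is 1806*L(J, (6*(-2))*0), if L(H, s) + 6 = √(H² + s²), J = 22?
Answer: 28896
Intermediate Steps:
L(H, s) = -6 + √(H² + s²)
1806*L(J, (6*(-2))*0) = 1806*(-6 + √(22² + ((6*(-2))*0)²)) = 1806*(-6 + √(484 + (-12*0)²)) = 1806*(-6 + √(484 + 0²)) = 1806*(-6 + √(484 + 0)) = 1806*(-6 + √484) = 1806*(-6 + 22) = 1806*16 = 28896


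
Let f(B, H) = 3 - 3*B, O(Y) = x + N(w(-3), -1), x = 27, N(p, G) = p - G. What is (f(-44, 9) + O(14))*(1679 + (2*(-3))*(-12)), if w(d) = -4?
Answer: 278409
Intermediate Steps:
O(Y) = 24 (O(Y) = 27 + (-4 - 1*(-1)) = 27 + (-4 + 1) = 27 - 3 = 24)
(f(-44, 9) + O(14))*(1679 + (2*(-3))*(-12)) = ((3 - 3*(-44)) + 24)*(1679 + (2*(-3))*(-12)) = ((3 + 132) + 24)*(1679 - 6*(-12)) = (135 + 24)*(1679 + 72) = 159*1751 = 278409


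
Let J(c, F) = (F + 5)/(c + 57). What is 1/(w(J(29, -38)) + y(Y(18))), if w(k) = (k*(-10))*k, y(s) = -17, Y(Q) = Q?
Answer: -3698/68311 ≈ -0.054135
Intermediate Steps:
J(c, F) = (5 + F)/(57 + c)
w(k) = -10*k**2 (w(k) = (-10*k)*k = -10*k**2)
1/(w(J(29, -38)) + y(Y(18))) = 1/(-10*(5 - 38)**2/(57 + 29)**2 - 17) = 1/(-10*(-33/86)**2 - 17) = 1/(-10*1089/7396 - 17) = 1/(-5445/3698 - 17) = 1/(-68311/3698) = -3698/68311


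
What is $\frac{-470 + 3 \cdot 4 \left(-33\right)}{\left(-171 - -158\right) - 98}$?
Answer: $\frac{866}{111} \approx 7.8018$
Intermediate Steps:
$\frac{-470 + 3 \cdot 4 \left(-33\right)}{\left(-171 - -158\right) - 98} = \frac{-470 + 12 \left(-33\right)}{\left(-171 + 158\right) - 98} = \frac{-470 - 396}{-13 - 98} = - \frac{866}{-111} = \left(-866\right) \left(- \frac{1}{111}\right) = \frac{866}{111}$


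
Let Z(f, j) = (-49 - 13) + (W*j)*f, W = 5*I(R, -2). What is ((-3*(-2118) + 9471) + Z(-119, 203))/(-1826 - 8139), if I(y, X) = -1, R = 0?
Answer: -136548/9965 ≈ -13.703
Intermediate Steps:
W = -5 (W = 5*(-1) = -5)
Z(f, j) = -62 - 5*f*j (Z(f, j) = (-49 - 13) + (-5*j)*f = -62 - 5*f*j)
((-3*(-2118) + 9471) + Z(-119, 203))/(-1826 - 8139) = ((-3*(-2118) + 9471) + (-62 - 5*(-119)*203))/(-1826 - 8139) = ((6354 + 9471) + (-62 + 120785))/(-9965) = (15825 + 120723)*(-1/9965) = 136548*(-1/9965) = -136548/9965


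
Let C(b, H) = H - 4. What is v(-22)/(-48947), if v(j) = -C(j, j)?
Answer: -26/48947 ≈ -0.00053119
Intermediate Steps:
C(b, H) = -4 + H
v(j) = 4 - j (v(j) = -(-4 + j) = 4 - j)
v(-22)/(-48947) = (4 - 1*(-22))/(-48947) = (4 + 22)*(-1/48947) = 26*(-1/48947) = -26/48947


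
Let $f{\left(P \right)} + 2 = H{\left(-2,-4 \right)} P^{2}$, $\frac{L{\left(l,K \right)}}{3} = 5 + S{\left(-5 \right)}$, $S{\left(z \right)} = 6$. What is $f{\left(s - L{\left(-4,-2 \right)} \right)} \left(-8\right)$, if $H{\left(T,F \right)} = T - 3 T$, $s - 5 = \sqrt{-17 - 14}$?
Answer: $-24080 + 1792 i \sqrt{31} \approx -24080.0 + 9977.4 i$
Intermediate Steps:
$s = 5 + i \sqrt{31}$ ($s = 5 + \sqrt{-17 - 14} = 5 + \sqrt{-31} = 5 + i \sqrt{31} \approx 5.0 + 5.5678 i$)
$L{\left(l,K \right)} = 33$ ($L{\left(l,K \right)} = 3 \left(5 + 6\right) = 3 \cdot 11 = 33$)
$H{\left(T,F \right)} = - 2 T$
$f{\left(P \right)} = -2 + 4 P^{2}$ ($f{\left(P \right)} = -2 + \left(-2\right) \left(-2\right) P^{2} = -2 + 4 P^{2}$)
$f{\left(s - L{\left(-4,-2 \right)} \right)} \left(-8\right) = \left(-2 + 4 \left(\left(5 + i \sqrt{31}\right) - 33\right)^{2}\right) \left(-8\right) = \left(-2 + 4 \left(-28 + i \sqrt{31}\right)^{2}\right) \left(-8\right) = 16 - 32 \left(-28 + i \sqrt{31}\right)^{2}$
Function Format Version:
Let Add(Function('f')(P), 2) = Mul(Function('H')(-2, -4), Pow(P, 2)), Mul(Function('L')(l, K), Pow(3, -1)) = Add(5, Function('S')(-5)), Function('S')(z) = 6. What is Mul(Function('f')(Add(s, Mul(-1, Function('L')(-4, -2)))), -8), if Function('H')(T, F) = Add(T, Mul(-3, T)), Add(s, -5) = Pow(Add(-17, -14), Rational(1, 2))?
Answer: Add(-24080, Mul(1792, I, Pow(31, Rational(1, 2)))) ≈ Add(-24080., Mul(9977.4, I))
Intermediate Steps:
s = Add(5, Mul(I, Pow(31, Rational(1, 2)))) (s = Add(5, Pow(Add(-17, -14), Rational(1, 2))) = Add(5, Pow(-31, Rational(1, 2))) = Add(5, Mul(I, Pow(31, Rational(1, 2)))) ≈ Add(5.0000, Mul(5.5678, I)))
Function('L')(l, K) = 33 (Function('L')(l, K) = Mul(3, Add(5, 6)) = Mul(3, 11) = 33)
Function('H')(T, F) = Mul(-2, T)
Function('f')(P) = Add(-2, Mul(4, Pow(P, 2))) (Function('f')(P) = Add(-2, Mul(Mul(-2, -2), Pow(P, 2))) = Add(-2, Mul(4, Pow(P, 2))))
Mul(Function('f')(Add(s, Mul(-1, Function('L')(-4, -2)))), -8) = Mul(Add(-2, Mul(4, Pow(Add(Add(5, Mul(I, Pow(31, Rational(1, 2)))), Mul(-1, 33)), 2))), -8) = Mul(Add(-2, Mul(4, Pow(Add(Add(5, Mul(I, Pow(31, Rational(1, 2)))), -33), 2))), -8) = Mul(Add(-2, Mul(4, Pow(Add(-28, Mul(I, Pow(31, Rational(1, 2)))), 2))), -8) = Add(16, Mul(-32, Pow(Add(-28, Mul(I, Pow(31, Rational(1, 2)))), 2)))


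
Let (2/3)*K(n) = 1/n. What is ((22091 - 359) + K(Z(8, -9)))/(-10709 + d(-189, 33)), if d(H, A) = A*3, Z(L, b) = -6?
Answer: -86927/42440 ≈ -2.0482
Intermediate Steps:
d(H, A) = 3*A
K(n) = 3/(2*n)
((22091 - 359) + K(Z(8, -9)))/(-10709 + d(-189, 33)) = ((22091 - 359) + (3/2)/(-6))/(-10709 + 3*33) = (21732 + (3/2)*(-1/6))/(-10709 + 99) = (21732 - 1/4)/(-10610) = (86927/4)*(-1/10610) = -86927/42440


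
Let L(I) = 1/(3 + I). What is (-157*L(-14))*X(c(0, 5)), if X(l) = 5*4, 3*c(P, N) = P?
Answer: 3140/11 ≈ 285.45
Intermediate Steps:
c(P, N) = P/3
X(l) = 20
(-157*L(-14))*X(c(0, 5)) = -157/(3 - 14)*20 = -157/(-11)*20 = -157*(-1/11)*20 = (157/11)*20 = 3140/11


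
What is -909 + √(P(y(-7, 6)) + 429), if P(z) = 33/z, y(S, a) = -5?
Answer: -909 + 8*√165/5 ≈ -888.45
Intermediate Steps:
-909 + √(P(y(-7, 6)) + 429) = -909 + √(33/(-5) + 429) = -909 + √(33*(-⅕) + 429) = -909 + √(-33/5 + 429) = -909 + √(2112/5) = -909 + 8*√165/5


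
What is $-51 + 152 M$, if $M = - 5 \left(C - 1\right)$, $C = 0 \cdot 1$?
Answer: $709$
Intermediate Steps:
$C = 0$
$M = 5$ ($M = - 5 \left(0 - 1\right) = \left(-5\right) \left(-1\right) = 5$)
$-51 + 152 M = -51 + 152 \cdot 5 = -51 + 760 = 709$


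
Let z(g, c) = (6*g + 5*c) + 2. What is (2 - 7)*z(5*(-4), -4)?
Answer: 690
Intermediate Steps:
z(g, c) = 2 + 5*c + 6*g (z(g, c) = (5*c + 6*g) + 2 = 2 + 5*c + 6*g)
(2 - 7)*z(5*(-4), -4) = (2 - 7)*(2 + 5*(-4) + 6*(5*(-4))) = -5*(2 - 20 + 6*(-20)) = -5*(2 - 20 - 120) = -5*(-138) = 690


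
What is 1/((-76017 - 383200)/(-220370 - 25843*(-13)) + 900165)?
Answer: 115589/104048712968 ≈ 1.1109e-6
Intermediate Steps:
1/((-76017 - 383200)/(-220370 - 25843*(-13)) + 900165) = 1/(-459217/(-220370 + 335959) + 900165) = 1/(-459217/115589 + 900165) = 1/(104048712968/115589) = 115589/104048712968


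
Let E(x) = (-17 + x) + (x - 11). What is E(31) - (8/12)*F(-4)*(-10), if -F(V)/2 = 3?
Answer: -6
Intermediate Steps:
F(V) = -6 (F(V) = -2*3 = -6)
E(x) = -28 + 2*x (E(x) = (-17 + x) + (-11 + x) = -28 + 2*x)
E(31) - (8/12)*F(-4)*(-10) = (-28 + 2*31) - (8/12)*(-6)*(-10) = (-28 + 62) - (8*(1/12))*(-6)*(-10) = 34 - (⅔)*(-6)*(-10) = 34 - (-4)*(-10) = 34 - 1*40 = 34 - 40 = -6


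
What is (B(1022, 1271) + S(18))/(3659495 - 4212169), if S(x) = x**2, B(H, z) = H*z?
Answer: -649643/276337 ≈ -2.3509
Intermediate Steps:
(B(1022, 1271) + S(18))/(3659495 - 4212169) = (1022*1271 + 18**2)/(3659495 - 4212169) = (1298962 + 324)/(-552674) = 1299286*(-1/552674) = -649643/276337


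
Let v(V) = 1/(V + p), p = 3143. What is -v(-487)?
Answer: -1/2656 ≈ -0.00037651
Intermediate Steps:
v(V) = 1/(3143 + V) (v(V) = 1/(V + 3143) = 1/(3143 + V))
-v(-487) = -1/(3143 - 487) = -1/2656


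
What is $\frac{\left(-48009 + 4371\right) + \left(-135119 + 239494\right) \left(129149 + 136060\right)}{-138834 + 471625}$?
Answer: $\frac{27681145737}{332791} \approx 83179.0$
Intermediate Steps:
$\frac{\left(-48009 + 4371\right) + \left(-135119 + 239494\right) \left(129149 + 136060\right)}{-138834 + 471625} = \frac{-43638 + 104375 \cdot 265209}{332791} = \left(-43638 + 27681189375\right) \frac{1}{332791} = 27681145737 \cdot \frac{1}{332791} = \frac{27681145737}{332791}$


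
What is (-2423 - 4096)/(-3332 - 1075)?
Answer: 2173/1469 ≈ 1.4792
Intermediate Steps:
(-2423 - 4096)/(-3332 - 1075) = -6519/(-4407) = -6519*(-1/4407) = 2173/1469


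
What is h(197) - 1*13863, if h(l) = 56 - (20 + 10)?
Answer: -13837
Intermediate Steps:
h(l) = 26 (h(l) = 56 - 1*30 = 56 - 30 = 26)
h(197) - 1*13863 = 26 - 1*13863 = 26 - 13863 = -13837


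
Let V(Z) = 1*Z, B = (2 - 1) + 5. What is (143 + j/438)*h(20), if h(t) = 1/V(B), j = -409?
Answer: 62225/2628 ≈ 23.678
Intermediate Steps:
B = 6 (B = 1 + 5 = 6)
V(Z) = Z
h(t) = 1/6
(143 + j/438)*h(20) = (143 - 409/438)*(1/6) = (62225/438)*(1/6) = 62225/2628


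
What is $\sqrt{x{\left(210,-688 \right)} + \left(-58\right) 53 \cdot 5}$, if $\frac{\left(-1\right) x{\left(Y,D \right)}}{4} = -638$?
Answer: $i \sqrt{12818} \approx 113.22 i$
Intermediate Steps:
$x{\left(Y,D \right)} = 2552$ ($x{\left(Y,D \right)} = \left(-4\right) \left(-638\right) = 2552$)
$\sqrt{x{\left(210,-688 \right)} + \left(-58\right) 53 \cdot 5} = \sqrt{2552 + \left(-58\right) 53 \cdot 5} = \sqrt{2552 - 15370} = \sqrt{-12818} = i \sqrt{12818}$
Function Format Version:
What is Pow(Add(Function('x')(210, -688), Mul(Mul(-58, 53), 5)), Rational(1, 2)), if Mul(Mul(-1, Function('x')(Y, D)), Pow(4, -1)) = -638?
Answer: Mul(I, Pow(12818, Rational(1, 2))) ≈ Mul(113.22, I)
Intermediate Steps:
Function('x')(Y, D) = 2552 (Function('x')(Y, D) = Mul(-4, -638) = 2552)
Pow(Add(Function('x')(210, -688), Mul(Mul(-58, 53), 5)), Rational(1, 2)) = Pow(Add(2552, Mul(Mul(-58, 53), 5)), Rational(1, 2)) = Pow(Add(2552, Mul(-3074, 5)), Rational(1, 2)) = Pow(Add(2552, -15370), Rational(1, 2)) = Pow(-12818, Rational(1, 2)) = Mul(I, Pow(12818, Rational(1, 2)))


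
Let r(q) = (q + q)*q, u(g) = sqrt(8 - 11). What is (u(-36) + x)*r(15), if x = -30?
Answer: -13500 + 450*I*sqrt(3) ≈ -13500.0 + 779.42*I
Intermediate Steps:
u(g) = I*sqrt(3) (u(g) = sqrt(-3) = I*sqrt(3))
r(q) = 2*q**2 (r(q) = (2*q)*q = 2*q**2)
(u(-36) + x)*r(15) = (I*sqrt(3) - 30)*(2*15**2) = (-30 + I*sqrt(3))*(2*225) = (-30 + I*sqrt(3))*450 = -13500 + 450*I*sqrt(3)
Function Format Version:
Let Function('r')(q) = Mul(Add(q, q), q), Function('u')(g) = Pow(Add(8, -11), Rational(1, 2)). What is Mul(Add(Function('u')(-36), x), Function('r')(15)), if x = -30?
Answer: Add(-13500, Mul(450, I, Pow(3, Rational(1, 2)))) ≈ Add(-13500., Mul(779.42, I))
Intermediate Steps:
Function('u')(g) = Mul(I, Pow(3, Rational(1, 2))) (Function('u')(g) = Pow(-3, Rational(1, 2)) = Mul(I, Pow(3, Rational(1, 2))))
Function('r')(q) = Mul(2, Pow(q, 2)) (Function('r')(q) = Mul(Mul(2, q), q) = Mul(2, Pow(q, 2)))
Mul(Add(Function('u')(-36), x), Function('r')(15)) = Mul(Add(Mul(I, Pow(3, Rational(1, 2))), -30), Mul(2, Pow(15, 2))) = Mul(Add(-30, Mul(I, Pow(3, Rational(1, 2)))), Mul(2, 225)) = Mul(Add(-30, Mul(I, Pow(3, Rational(1, 2)))), 450) = Add(-13500, Mul(450, I, Pow(3, Rational(1, 2))))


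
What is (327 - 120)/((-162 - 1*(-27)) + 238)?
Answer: 207/103 ≈ 2.0097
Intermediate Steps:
(327 - 120)/((-162 - 1*(-27)) + 238) = 207/((-162 + 27) + 238) = 207/(-135 + 238) = 207/103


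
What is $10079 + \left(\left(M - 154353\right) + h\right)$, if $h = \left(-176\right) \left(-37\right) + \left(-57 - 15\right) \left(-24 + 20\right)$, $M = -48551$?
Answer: $-186025$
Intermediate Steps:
$h = 6800$ ($h = 6512 - -288 = 6512 + 288 = 6800$)
$10079 + \left(\left(M - 154353\right) + h\right) = 10079 + \left(\left(-48551 - 154353\right) + 6800\right) = 10079 + \left(-202904 + 6800\right) = 10079 - 196104 = -186025$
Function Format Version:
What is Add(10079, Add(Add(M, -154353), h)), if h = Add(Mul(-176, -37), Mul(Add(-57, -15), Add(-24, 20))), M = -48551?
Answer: -186025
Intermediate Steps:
h = 6800 (h = Add(6512, Mul(-72, -4)) = Add(6512, 288) = 6800)
Add(10079, Add(Add(M, -154353), h)) = Add(10079, Add(Add(-48551, -154353), 6800)) = Add(10079, Add(-202904, 6800)) = Add(10079, -196104) = -186025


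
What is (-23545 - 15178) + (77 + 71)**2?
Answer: -16819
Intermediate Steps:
(-23545 - 15178) + (77 + 71)**2 = -38723 + 148**2 = -38723 + 21904 = -16819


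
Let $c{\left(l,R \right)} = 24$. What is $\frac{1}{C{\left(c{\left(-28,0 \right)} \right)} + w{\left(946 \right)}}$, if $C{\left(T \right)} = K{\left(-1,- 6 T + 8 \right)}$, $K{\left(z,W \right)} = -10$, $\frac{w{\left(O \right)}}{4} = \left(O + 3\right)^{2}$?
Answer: $\frac{1}{3602394} \approx 2.7759 \cdot 10^{-7}$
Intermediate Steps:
$w{\left(O \right)} = 4 \left(3 + O\right)^{2}$ ($w{\left(O \right)} = 4 \left(O + 3\right)^{2} = 4 \left(3 + O\right)^{2}$)
$C{\left(T \right)} = -10$
$\frac{1}{C{\left(c{\left(-28,0 \right)} \right)} + w{\left(946 \right)}} = \frac{1}{-10 + 4 \left(3 + 946\right)^{2}} = \frac{1}{-10 + 4 \cdot 949^{2}} = \frac{1}{-10 + 4 \cdot 900601} = \frac{1}{-10 + 3602404} = \frac{1}{3602394}$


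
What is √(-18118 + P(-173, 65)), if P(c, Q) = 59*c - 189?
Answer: I*√28514 ≈ 168.86*I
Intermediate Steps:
P(c, Q) = -189 + 59*c
√(-18118 + P(-173, 65)) = √(-18118 + (-189 + 59*(-173))) = √(-18118 + (-189 - 10207)) = √(-18118 - 10396) = √(-28514) = I*√28514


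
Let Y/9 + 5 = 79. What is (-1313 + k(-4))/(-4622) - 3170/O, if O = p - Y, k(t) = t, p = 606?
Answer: 368269/6933 ≈ 53.118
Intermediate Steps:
Y = 666 (Y = -45 + 9*79 = -45 + 711 = 666)
O = -60 (O = 606 - 1*666 = 606 - 666 = -60)
(-1313 + k(-4))/(-4622) - 3170/O = (-1313 - 4)/(-4622) - 3170/(-60) = -1317*(-1/4622) - 3170*(-1/60) = 1317/4622 + 317/6 = 368269/6933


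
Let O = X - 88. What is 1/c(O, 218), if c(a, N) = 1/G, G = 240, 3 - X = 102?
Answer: 240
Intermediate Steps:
X = -99 (X = 3 - 1*102 = 3 - 102 = -99)
O = -187 (O = -99 - 88 = -187)
c(a, N) = 1/240
1/c(O, 218) = 1/(1/240) = 240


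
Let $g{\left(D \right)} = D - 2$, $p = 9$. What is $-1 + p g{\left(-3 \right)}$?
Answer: $-46$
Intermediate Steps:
$g{\left(D \right)} = -2 + D$
$-1 + p g{\left(-3 \right)} = -1 + 9 \left(-2 - 3\right) = -1 + 9 \left(-5\right) = -1 - 45 = -46$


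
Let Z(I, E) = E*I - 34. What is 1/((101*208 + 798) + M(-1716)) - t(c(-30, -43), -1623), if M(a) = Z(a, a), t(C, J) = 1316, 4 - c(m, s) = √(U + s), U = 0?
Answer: -3903819247/2966428 ≈ -1316.0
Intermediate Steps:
c(m, s) = 4 - √s (c(m, s) = 4 - √(0 + s) = 4 - √s)
Z(I, E) = -34 + E*I
M(a) = -34 + a² (M(a) = -34 + a*a = -34 + a²)
1/((101*208 + 798) + M(-1716)) - t(c(-30, -43), -1623) = 1/((101*208 + 798) + (-34 + (-1716)²)) - 1*1316 = 1/((21008 + 798) + (-34 + 2944656)) - 1316 = 1/(21806 + 2944622) - 1316 = 1/2966428 - 1316 = -3903819247/2966428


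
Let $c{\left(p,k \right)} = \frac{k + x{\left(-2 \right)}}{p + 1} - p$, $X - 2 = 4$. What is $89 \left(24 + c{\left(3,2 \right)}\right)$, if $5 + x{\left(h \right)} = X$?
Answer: $\frac{7743}{4} \approx 1935.8$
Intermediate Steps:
$X = 6$ ($X = 2 + 4 = 6$)
$x{\left(h \right)} = 1$ ($x{\left(h \right)} = -5 + 6 = 1$)
$c{\left(p,k \right)} = - p + \frac{1 + k}{1 + p}$ ($c{\left(p,k \right)} = \frac{k + 1}{p + 1} - p = \frac{1 + k}{1 + p} - p = - p + \frac{1 + k}{1 + p}$)
$89 \left(24 + c{\left(3,2 \right)}\right) = 89 \left(24 + \frac{1 + 2 - 3 - 3^{2}}{1 + 3}\right) = 89 \left(24 + \frac{1 + 2 - 3 - 9}{4}\right) = 89 \left(24 + \frac{1}{4} \left(-9\right)\right) = 89 \left(24 - \frac{9}{4}\right) = 89 \cdot \frac{87}{4} = \frac{7743}{4}$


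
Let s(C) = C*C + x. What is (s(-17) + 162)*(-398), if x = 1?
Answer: -179896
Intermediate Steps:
s(C) = 1 + C**2 (s(C) = C*C + 1 = C**2 + 1 = 1 + C**2)
(s(-17) + 162)*(-398) = ((1 + (-17)**2) + 162)*(-398) = ((1 + 289) + 162)*(-398) = (290 + 162)*(-398) = 452*(-398) = -179896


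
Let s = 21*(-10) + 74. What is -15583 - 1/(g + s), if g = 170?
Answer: -529823/34 ≈ -15583.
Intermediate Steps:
s = -136 (s = -210 + 74 = -136)
-15583 - 1/(g + s) = -15583 - 1/(170 - 136) = -15583 - 1/34 = -529823/34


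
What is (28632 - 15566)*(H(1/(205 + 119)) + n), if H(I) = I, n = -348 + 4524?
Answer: 8839312325/162 ≈ 5.4564e+7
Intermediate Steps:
n = 4176
(28632 - 15566)*(H(1/(205 + 119)) + n) = (28632 - 15566)*(1/(205 + 119) + 4176) = 13066*(1/324 + 4176) = 13066*(1353025/324) = 8839312325/162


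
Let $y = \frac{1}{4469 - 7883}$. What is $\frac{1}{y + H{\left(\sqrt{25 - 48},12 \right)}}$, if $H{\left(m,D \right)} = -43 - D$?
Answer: $- \frac{3414}{187771} \approx -0.018182$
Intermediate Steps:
$y = - \frac{1}{3414}$ ($y = \frac{1}{-3414} = - \frac{1}{3414} \approx -0.00029291$)
$\frac{1}{y + H{\left(\sqrt{25 - 48},12 \right)}} = \frac{1}{- \frac{1}{3414} - 55} = \frac{1}{- \frac{187771}{3414}} = - \frac{3414}{187771}$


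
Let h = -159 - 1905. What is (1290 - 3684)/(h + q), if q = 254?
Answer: 1197/905 ≈ 1.3227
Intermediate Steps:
h = -2064
(1290 - 3684)/(h + q) = (1290 - 3684)/(-2064 + 254) = -2394/(-1810) = -2394*(-1/1810) = 1197/905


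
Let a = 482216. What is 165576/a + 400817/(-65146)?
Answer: -22811719547/3926805442 ≈ -5.8092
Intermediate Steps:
165576/a + 400817/(-65146) = 165576/482216 + 400817/(-65146) = 165576*(1/482216) + 400817*(-1/65146) = 20697/60277 - 400817/65146 = -22811719547/3926805442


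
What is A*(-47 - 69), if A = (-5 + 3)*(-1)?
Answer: -232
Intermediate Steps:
A = 2 (A = -2*(-1) = 2)
A*(-47 - 69) = 2*(-47 - 69) = 2*(-116) = -232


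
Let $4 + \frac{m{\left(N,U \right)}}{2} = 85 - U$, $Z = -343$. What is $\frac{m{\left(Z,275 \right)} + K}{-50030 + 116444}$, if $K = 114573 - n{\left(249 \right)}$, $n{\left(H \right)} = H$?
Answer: $\frac{56968}{33207} \approx 1.7155$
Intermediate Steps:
$m{\left(N,U \right)} = 162 - 2 U$ ($m{\left(N,U \right)} = -8 + 2 \left(85 - U\right) = -8 - \left(-170 + 2 U\right) = 162 - 2 U$)
$K = 114324$ ($K = 114573 - 249 = 114324$)
$\frac{m{\left(Z,275 \right)} + K}{-50030 + 116444} = \frac{\left(162 - 550\right) + 114324}{-50030 + 116444} = \frac{\left(162 - 550\right) + 114324}{66414} = \left(-388 + 114324\right) \frac{1}{66414} = 113936 \cdot \frac{1}{66414} = \frac{56968}{33207}$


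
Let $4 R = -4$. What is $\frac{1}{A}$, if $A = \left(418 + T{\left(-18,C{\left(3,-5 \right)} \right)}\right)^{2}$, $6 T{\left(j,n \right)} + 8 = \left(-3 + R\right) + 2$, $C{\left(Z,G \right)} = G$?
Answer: $\frac{9}{1560001} \approx 5.7692 \cdot 10^{-6}$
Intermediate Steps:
$R = -1$ ($R = \frac{1}{4} \left(-4\right) = -1$)
$T{\left(j,n \right)} = - \frac{5}{3}$ ($T{\left(j,n \right)} = - \frac{4}{3} + \frac{\left(-3 - 1\right) + 2}{6} = - \frac{4}{3} + \frac{-4 + 2}{6} = - \frac{4}{3} + \frac{1}{6} \left(-2\right) = - \frac{4}{3} - \frac{1}{3} = - \frac{5}{3}$)
$A = \frac{1560001}{9}$ ($A = \left(418 - \frac{5}{3}\right)^{2} = \left(\frac{1249}{3}\right)^{2} = \frac{1560001}{9} \approx 1.7333 \cdot 10^{5}$)
$\frac{1}{A} = \frac{1}{\frac{1560001}{9}} = \frac{9}{1560001}$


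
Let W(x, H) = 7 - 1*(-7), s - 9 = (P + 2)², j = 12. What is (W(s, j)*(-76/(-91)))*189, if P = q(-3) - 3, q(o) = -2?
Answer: 28728/13 ≈ 2209.8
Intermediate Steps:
P = -5 (P = -2 - 3 = -5)
s = 18 (s = 9 + (-5 + 2)² = 9 + (-3)² = 9 + 9 = 18)
W(x, H) = 14 (W(x, H) = 7 + 7 = 14)
(W(s, j)*(-76/(-91)))*189 = (14*(-76/(-91)))*189 = (14*(-76*(-1/91)))*189 = (14*(76/91))*189 = (152/13)*189 = 28728/13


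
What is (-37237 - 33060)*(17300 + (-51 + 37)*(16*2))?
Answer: -1184645044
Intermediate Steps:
(-37237 - 33060)*(17300 + (-51 + 37)*(16*2)) = -70297*(17300 - 14*32) = -70297*(17300 - 448) = -70297*16852 = -1184645044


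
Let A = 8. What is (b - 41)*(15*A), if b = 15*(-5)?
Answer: -13920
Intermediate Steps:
b = -75
(b - 41)*(15*A) = (-75 - 41)*(15*8) = -116*120 = -13920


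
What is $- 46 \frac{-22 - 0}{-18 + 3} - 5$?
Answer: $- \frac{1087}{15} \approx -72.467$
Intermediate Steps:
$- 46 \frac{-22 - 0}{-18 + 3} - 5 = - 46 \frac{-22 + \left(-8 + 8\right)}{-15} - 5 = - 46 \left(-22 + 0\right) \left(- \frac{1}{15}\right) - 5 = - 46 \left(\left(-22\right) \left(- \frac{1}{15}\right)\right) - 5 = \left(-46\right) \frac{22}{15} - 5 = - \frac{1012}{15} - 5 = - \frac{1087}{15}$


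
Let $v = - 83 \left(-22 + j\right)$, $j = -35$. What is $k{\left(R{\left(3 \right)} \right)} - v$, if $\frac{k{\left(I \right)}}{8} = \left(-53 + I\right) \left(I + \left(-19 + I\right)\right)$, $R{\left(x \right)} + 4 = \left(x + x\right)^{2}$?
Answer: $-12291$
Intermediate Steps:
$R{\left(x \right)} = -4 + 4 x^{2}$ ($R{\left(x \right)} = -4 + \left(x + x\right)^{2} = -4 + \left(2 x\right)^{2} = -4 + 4 x^{2}$)
$k{\left(I \right)} = 8 \left(-53 + I\right) \left(-19 + 2 I\right)$ ($k{\left(I \right)} = 8 \left(-53 + I\right) \left(I + \left(-19 + I\right)\right) = 8 \left(-53 + I\right) \left(-19 + 2 I\right)$)
$v = 4731$ ($v = - 83 \left(-22 - 35\right) = \left(-83\right) \left(-57\right) = 4731$)
$k{\left(R{\left(3 \right)} \right)} - v = \left(8056 - 1000 \left(-4 + 4 \cdot 3^{2}\right) + 16 \left(-4 + 4 \cdot 3^{2}\right)^{2}\right) - 4731 = \left(8056 - 1000 \left(-4 + 4 \cdot 9\right) + 16 \left(-4 + 4 \cdot 9\right)^{2}\right) - 4731 = \left(8056 - 1000 \left(-4 + 36\right) + 16 \left(-4 + 36\right)^{2}\right) - 4731 = \left(8056 - 32000 + 16 \cdot 32^{2}\right) - 4731 = \left(8056 - 32000 + 16 \cdot 1024\right) - 4731 = \left(8056 - 32000 + 16384\right) - 4731 = -7560 - 4731 = -12291$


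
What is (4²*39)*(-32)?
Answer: -19968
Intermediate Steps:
(4²*39)*(-32) = (16*39)*(-32) = 624*(-32) = -19968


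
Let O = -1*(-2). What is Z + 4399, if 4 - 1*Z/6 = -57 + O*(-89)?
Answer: 5833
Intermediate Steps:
O = 2
Z = 1434 (Z = 24 - 6*(-57 + 2*(-89)) = 24 - 6*(-57 - 178) = 24 - 6*(-235) = 24 + 1410 = 1434)
Z + 4399 = 1434 + 4399 = 5833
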